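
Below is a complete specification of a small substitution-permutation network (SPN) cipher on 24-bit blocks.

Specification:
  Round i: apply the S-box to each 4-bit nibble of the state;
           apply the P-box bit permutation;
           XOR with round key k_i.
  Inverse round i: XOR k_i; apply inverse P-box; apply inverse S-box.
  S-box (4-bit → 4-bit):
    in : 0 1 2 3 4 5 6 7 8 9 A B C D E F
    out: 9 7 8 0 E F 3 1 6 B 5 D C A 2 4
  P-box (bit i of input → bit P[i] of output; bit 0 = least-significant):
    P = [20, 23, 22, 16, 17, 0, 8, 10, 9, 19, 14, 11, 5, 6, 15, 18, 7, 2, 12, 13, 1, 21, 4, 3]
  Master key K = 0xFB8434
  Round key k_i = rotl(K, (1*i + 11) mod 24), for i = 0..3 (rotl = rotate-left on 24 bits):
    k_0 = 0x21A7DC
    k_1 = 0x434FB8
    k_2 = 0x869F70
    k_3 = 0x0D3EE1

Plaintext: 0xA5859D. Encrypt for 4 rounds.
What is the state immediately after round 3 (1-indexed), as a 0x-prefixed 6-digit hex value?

s_0 = plaintext = 0xA5859D
s_1 = Round(s_0, k_0) = 0xAA590B
s_2 = Round(s_1, k_1) = 0x1CD14A
s_3 = Round(s_2, k_2) = 0xFAE823
s_4 = Round(s_3, k_3) = 0x056A31

0xFAE823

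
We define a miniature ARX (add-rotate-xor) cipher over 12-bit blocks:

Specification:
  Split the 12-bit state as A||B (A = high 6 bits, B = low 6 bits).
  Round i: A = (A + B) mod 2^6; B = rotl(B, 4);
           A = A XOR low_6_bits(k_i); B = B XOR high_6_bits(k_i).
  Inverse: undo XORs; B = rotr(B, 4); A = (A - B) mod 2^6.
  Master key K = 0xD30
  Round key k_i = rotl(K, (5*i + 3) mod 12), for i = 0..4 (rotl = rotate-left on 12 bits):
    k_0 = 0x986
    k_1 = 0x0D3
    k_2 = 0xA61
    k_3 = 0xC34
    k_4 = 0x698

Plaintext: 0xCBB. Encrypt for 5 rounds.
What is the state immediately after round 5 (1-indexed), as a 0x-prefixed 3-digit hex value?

s_0 = plaintext = 0xCBB
s_1 = Round(s_0, k_0) = 0xAD8
s_2 = Round(s_1, k_1) = 0x405
s_3 = Round(s_2, k_2) = 0xD38
s_4 = Round(s_3, k_3) = 0x63E
s_5 = Round(s_4, k_4) = 0x3B5

0x3B5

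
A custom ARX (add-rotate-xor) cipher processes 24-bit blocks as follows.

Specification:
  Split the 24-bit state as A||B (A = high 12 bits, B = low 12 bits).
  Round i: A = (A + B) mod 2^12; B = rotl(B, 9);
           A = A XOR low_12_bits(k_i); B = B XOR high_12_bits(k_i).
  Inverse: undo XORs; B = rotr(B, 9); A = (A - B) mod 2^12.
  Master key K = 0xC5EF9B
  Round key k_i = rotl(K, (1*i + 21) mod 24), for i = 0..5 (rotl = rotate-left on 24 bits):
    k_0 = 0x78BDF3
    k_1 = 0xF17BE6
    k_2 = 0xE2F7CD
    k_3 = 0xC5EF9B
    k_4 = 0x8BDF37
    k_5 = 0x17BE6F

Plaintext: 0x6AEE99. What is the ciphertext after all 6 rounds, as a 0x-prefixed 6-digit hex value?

0x81033E

s_0 = plaintext = 0x6AEE99
s_1 = Round(s_0, k_0) = 0x8B4458
s_2 = Round(s_1, k_1) = 0x6EAF9C
s_3 = Round(s_2, k_2) = 0x14B7DC
s_4 = Round(s_3, k_3) = 0x6BC4A5
s_5 = Round(s_4, k_4) = 0x456229
s_6 = Round(s_5, k_5) = 0x81033E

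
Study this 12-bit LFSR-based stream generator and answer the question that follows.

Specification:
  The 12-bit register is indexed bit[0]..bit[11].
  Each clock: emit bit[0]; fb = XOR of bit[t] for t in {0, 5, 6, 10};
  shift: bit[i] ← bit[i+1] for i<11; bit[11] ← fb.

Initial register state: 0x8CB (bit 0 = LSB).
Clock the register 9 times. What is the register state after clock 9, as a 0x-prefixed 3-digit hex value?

0x6E4

reg_0 = 0x8CB
clock 1: out=1, reg = 0x465
clock 2: out=1, reg = 0x232
clock 3: out=0, reg = 0x919
clock 4: out=1, reg = 0xC8C
clock 5: out=0, reg = 0xE46
clock 6: out=0, reg = 0x723
clock 7: out=1, reg = 0xB91
clock 8: out=1, reg = 0xDC8
clock 9: out=0, reg = 0x6E4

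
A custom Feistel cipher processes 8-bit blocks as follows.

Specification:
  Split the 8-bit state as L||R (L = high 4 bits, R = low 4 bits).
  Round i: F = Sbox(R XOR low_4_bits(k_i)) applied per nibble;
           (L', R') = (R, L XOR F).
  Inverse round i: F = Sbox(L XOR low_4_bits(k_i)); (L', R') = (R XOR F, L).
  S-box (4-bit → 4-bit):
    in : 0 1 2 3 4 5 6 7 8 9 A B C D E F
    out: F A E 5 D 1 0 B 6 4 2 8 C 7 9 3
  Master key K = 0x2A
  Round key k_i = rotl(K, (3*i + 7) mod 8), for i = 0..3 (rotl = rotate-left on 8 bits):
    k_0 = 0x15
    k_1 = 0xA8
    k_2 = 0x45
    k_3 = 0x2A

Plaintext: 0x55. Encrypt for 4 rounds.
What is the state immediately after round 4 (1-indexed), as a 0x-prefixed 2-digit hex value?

0x3F

s_0 = plaintext = 0x55
s_1 = Round(s_0, k_0) = 0x5A
s_2 = Round(s_1, k_1) = 0xAB
s_3 = Round(s_2, k_2) = 0xB3
s_4 = Round(s_3, k_3) = 0x3F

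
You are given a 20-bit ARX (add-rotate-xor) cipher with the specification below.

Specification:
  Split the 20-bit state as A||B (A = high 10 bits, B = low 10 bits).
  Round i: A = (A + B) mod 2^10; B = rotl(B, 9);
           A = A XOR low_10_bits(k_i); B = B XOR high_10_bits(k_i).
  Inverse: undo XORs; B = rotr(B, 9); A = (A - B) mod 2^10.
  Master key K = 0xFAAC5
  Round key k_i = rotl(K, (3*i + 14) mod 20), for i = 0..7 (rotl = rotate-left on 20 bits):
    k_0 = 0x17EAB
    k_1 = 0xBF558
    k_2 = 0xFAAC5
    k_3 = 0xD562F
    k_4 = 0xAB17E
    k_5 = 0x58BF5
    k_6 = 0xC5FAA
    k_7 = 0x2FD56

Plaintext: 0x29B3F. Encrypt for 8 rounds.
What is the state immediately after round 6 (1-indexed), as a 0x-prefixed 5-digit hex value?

s_0 = plaintext = 0x29B3F
s_1 = Round(s_0, k_0) = 0x53BC0
s_2 = Round(s_1, k_1) = 0x15B1D
s_3 = Round(s_2, k_2) = 0x6D864
s_4 = Round(s_3, k_3) = 0x0D767
s_5 = Round(s_4, k_4) = 0xB891F
s_6 = Round(s_5, k_5) = 0xFD3ED
s_7 = Round(s_6, k_6) = 0x12CE1
s_8 = Round(s_7, k_7) = 0x1EACF

0xFD3ED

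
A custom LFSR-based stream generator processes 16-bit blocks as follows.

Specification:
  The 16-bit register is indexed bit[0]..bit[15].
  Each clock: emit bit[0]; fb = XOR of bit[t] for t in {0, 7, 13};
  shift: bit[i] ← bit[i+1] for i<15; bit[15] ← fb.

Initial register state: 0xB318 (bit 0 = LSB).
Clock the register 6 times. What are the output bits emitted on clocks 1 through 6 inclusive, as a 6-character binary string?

000110

reg_0 = 0xB318
clock 1: out=0, reg = 0xD98C
clock 2: out=0, reg = 0xECC6
clock 3: out=0, reg = 0x7663
clock 4: out=1, reg = 0x3B31
clock 5: out=1, reg = 0x1D98
clock 6: out=0, reg = 0x8ECC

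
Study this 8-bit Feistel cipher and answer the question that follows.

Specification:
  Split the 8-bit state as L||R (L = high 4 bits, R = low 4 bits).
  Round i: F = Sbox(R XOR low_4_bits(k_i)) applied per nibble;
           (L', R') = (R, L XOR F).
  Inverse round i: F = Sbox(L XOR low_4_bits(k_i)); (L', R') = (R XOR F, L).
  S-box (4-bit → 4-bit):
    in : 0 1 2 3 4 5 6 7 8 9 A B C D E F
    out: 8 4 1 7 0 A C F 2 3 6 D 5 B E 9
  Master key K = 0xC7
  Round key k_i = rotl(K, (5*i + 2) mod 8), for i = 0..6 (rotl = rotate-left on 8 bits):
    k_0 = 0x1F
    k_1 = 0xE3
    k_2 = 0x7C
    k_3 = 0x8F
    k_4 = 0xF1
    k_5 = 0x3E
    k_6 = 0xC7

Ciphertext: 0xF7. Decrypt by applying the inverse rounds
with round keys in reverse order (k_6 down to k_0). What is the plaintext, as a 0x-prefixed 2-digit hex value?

0x54

s_0 = ciphertext = 0xF7
s_1 = InvRound(s_0, k_6) = 0x5F
s_2 = InvRound(s_1, k_5) = 0x25
s_3 = InvRound(s_2, k_4) = 0x22
s_4 = InvRound(s_3, k_3) = 0x92
s_5 = InvRound(s_4, k_2) = 0x89
s_6 = InvRound(s_5, k_1) = 0x48
s_7 = InvRound(s_6, k_0) = 0x54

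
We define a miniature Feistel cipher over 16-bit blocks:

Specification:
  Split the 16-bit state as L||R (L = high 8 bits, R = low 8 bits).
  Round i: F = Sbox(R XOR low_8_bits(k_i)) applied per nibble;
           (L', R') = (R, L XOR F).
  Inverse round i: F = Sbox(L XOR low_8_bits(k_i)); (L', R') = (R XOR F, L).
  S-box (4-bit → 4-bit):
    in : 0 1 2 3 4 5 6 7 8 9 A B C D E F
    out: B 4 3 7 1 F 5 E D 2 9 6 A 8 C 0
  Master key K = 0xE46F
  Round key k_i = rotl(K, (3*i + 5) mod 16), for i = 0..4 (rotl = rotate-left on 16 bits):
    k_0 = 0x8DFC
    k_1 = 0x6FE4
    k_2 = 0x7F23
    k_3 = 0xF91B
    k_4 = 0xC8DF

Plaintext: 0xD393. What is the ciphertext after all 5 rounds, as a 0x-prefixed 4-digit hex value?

0x3C88

s_0 = plaintext = 0xD393
s_1 = Round(s_0, k_0) = 0x9383
s_2 = Round(s_1, k_1) = 0x83CD
s_3 = Round(s_2, k_2) = 0xCD4F
s_4 = Round(s_3, k_3) = 0x4F3C
s_5 = Round(s_4, k_4) = 0x3C88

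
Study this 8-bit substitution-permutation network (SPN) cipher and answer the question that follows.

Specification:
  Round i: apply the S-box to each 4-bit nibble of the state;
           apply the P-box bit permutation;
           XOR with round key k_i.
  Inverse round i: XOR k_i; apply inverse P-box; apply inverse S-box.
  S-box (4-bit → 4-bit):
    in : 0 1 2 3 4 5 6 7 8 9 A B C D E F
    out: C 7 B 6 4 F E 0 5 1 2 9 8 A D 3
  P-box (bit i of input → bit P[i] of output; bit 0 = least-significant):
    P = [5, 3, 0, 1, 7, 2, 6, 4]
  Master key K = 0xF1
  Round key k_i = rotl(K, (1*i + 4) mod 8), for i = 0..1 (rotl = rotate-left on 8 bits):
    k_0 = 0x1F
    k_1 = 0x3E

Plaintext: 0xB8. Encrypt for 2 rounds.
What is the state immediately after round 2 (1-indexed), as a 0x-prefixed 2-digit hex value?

s_0 = plaintext = 0xB8
s_1 = Round(s_0, k_0) = 0xAE
s_2 = Round(s_1, k_1) = 0x19

0x19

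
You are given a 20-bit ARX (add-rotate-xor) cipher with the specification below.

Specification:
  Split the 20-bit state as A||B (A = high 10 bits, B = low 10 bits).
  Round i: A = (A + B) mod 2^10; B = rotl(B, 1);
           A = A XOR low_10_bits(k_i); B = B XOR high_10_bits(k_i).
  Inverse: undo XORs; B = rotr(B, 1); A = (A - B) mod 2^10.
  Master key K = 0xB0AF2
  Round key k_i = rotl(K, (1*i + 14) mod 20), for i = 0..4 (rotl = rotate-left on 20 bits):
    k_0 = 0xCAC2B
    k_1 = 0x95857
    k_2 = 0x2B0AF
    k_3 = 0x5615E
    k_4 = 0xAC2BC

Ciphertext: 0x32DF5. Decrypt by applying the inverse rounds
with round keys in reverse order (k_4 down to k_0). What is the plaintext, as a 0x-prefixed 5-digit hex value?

0x7A9BA

s_0 = ciphertext = 0x32DF5
s_1 = InvRound(s_0, k_4) = 0xB57A2
s_2 = InvRound(s_1, k_3) = 0x8397D
s_3 = InvRound(s_2, k_2) = 0xEE6E8
s_4 = InvRound(s_3, k_1) = 0xE3C5F
s_5 = InvRound(s_4, k_0) = 0x7A9BA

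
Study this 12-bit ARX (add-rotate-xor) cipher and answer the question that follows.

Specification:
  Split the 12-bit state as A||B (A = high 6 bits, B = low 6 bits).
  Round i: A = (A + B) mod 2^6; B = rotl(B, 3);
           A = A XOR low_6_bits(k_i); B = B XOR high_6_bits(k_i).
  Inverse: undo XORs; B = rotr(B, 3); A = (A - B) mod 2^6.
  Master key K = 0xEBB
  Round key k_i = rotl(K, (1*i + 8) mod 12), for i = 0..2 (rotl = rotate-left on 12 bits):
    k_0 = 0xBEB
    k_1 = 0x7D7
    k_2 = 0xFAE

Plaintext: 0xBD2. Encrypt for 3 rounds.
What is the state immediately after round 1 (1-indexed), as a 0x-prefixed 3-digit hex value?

0xABD

s_0 = plaintext = 0xBD2
s_1 = Round(s_0, k_0) = 0xABD
s_2 = Round(s_1, k_1) = 0xC30
s_3 = Round(s_2, k_2) = 0x3B8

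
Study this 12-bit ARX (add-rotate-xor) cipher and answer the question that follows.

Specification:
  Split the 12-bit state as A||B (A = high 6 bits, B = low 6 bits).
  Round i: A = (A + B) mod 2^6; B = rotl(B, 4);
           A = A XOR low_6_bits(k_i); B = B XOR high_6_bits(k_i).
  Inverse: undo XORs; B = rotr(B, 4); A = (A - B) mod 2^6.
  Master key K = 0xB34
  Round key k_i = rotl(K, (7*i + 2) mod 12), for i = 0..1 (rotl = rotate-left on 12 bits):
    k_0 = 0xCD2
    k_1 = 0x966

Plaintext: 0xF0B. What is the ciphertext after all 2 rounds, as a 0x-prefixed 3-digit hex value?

s_0 = plaintext = 0xF0B
s_1 = Round(s_0, k_0) = 0x541
s_2 = Round(s_1, k_1) = 0xC35

0xC35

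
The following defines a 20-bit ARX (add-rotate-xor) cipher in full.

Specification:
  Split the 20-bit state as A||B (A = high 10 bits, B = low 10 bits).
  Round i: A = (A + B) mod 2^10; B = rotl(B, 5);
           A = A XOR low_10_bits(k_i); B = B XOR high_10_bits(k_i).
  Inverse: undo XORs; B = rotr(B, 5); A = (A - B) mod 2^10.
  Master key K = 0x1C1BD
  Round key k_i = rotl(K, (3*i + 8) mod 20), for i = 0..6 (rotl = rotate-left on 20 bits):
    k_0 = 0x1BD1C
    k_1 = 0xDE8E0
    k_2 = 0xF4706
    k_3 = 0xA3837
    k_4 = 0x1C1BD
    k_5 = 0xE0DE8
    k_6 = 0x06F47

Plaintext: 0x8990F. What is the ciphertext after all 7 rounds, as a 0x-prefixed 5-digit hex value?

s_0 = plaintext = 0x8990F
s_1 = Round(s_0, k_0) = 0x8A587
s_2 = Round(s_1, k_1) = 0xD4396
s_3 = Round(s_2, k_2) = 0x7810D
s_4 = Round(s_3, k_3) = 0xB6B26
s_5 = Round(s_4, k_4) = 0xEF4A9
s_6 = Round(s_5, k_5) = 0x63AA6
s_7 = Round(s_6, k_6) = 0xDCCCE

0xDCCCE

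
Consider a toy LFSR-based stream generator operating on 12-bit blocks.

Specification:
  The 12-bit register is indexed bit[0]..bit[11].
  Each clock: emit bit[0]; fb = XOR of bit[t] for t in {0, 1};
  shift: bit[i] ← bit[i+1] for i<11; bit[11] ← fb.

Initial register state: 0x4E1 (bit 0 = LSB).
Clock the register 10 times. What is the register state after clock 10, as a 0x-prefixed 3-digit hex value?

0xA45

reg_0 = 0x4E1
clock 1: out=1, reg = 0xA70
clock 2: out=0, reg = 0x538
clock 3: out=0, reg = 0x29C
clock 4: out=0, reg = 0x14E
clock 5: out=0, reg = 0x8A7
clock 6: out=1, reg = 0x453
clock 7: out=1, reg = 0x229
clock 8: out=1, reg = 0x914
clock 9: out=0, reg = 0x48A
clock 10: out=0, reg = 0xA45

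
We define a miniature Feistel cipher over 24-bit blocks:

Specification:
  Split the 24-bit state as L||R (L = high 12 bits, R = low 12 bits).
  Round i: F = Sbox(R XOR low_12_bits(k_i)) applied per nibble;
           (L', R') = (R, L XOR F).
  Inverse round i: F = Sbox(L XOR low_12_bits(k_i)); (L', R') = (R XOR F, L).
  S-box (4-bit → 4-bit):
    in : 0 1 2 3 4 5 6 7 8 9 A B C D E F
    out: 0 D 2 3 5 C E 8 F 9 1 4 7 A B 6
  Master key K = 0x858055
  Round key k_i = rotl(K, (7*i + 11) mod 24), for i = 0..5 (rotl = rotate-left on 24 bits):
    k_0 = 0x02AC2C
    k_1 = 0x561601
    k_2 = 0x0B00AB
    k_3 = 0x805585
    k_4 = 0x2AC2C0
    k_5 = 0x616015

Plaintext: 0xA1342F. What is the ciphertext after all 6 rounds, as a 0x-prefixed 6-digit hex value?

s_0 = plaintext = 0xA1342F
s_1 = Round(s_0, k_0) = 0x42F510
s_2 = Round(s_1, k_1) = 0x5107F2
s_3 = Round(s_2, k_2) = 0x7F2DD9
s_4 = Round(s_3, k_3) = 0xDD9835
s_5 = Round(s_4, k_4) = 0x835CB5
s_6 = Round(s_5, k_5) = 0xCB5F25

0xCB5F25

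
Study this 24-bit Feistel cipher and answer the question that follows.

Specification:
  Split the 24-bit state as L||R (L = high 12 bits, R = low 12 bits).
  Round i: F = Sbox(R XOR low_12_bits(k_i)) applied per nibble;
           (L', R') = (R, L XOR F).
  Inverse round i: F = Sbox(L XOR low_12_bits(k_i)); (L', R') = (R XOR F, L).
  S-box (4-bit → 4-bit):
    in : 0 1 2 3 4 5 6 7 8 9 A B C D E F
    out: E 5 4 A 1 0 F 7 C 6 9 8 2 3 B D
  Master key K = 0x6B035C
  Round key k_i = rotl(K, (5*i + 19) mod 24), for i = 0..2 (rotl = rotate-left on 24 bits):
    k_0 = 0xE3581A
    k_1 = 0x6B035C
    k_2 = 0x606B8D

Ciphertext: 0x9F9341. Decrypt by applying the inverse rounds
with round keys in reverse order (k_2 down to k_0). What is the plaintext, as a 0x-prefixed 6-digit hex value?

s_0 = ciphertext = 0x9F9341
s_1 = InvRound(s_0, k_2) = 0x7309F9
s_2 = InvRound(s_1, k_1) = 0x80B730
s_3 = InvRound(s_2, k_0) = 0x96580B

0x96580B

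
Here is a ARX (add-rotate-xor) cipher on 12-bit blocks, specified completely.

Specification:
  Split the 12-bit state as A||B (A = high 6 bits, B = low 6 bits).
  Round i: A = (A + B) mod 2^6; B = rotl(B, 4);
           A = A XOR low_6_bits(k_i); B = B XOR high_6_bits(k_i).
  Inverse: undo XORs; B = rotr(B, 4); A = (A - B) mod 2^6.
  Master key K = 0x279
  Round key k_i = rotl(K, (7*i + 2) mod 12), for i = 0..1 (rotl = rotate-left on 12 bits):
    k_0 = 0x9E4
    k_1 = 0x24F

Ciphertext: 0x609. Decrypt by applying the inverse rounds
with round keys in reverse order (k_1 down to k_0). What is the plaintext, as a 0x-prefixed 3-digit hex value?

0x55E

s_0 = ciphertext = 0x609
s_1 = InvRound(s_0, k_1) = 0x5C0
s_2 = InvRound(s_1, k_0) = 0x55E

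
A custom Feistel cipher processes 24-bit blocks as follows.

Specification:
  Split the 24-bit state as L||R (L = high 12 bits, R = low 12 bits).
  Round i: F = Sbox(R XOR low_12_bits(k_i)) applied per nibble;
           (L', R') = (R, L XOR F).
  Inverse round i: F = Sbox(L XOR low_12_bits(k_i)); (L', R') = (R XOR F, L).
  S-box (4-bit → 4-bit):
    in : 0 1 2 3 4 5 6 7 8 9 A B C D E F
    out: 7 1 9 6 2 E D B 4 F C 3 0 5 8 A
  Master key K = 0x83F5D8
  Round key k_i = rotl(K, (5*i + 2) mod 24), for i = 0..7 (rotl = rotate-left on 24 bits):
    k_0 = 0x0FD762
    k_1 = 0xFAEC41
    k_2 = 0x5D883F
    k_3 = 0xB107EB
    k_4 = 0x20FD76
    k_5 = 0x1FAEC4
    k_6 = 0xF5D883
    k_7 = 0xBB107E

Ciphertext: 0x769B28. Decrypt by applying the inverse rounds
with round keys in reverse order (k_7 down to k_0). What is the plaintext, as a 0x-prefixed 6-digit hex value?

0x3FC994

s_0 = ciphertext = 0x769B28
s_1 = InvRound(s_0, k_7) = 0x033769
s_2 = InvRound(s_1, k_6) = 0x35E033
s_3 = InvRound(s_2, k_5) = 0x5CF35E
s_4 = InvRound(s_3, k_4) = 0x7615CF
s_5 = InvRound(s_4, k_3) = 0x283761
s_6 = InvRound(s_5, k_2) = 0xB51283
s_7 = InvRound(s_6, k_1) = 0x994B51
s_8 = InvRound(s_7, k_0) = 0x3FC994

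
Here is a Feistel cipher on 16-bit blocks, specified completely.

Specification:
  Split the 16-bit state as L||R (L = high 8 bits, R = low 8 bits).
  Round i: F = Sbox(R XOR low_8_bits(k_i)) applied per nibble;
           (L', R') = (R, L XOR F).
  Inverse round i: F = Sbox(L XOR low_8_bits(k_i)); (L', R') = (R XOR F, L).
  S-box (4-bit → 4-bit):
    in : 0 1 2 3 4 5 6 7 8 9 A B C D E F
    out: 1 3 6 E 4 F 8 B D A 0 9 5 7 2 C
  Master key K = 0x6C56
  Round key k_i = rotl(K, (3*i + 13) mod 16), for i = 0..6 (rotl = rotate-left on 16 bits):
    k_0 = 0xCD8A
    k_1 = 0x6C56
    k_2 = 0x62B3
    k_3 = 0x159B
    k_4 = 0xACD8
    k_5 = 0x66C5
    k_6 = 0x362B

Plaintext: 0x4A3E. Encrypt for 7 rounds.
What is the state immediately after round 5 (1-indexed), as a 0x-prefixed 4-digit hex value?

s_0 = plaintext = 0x4A3E
s_1 = Round(s_0, k_0) = 0x3EDE
s_2 = Round(s_1, k_1) = 0xDEE3
s_3 = Round(s_2, k_2) = 0xE32F
s_4 = Round(s_3, k_3) = 0x2F77
s_5 = Round(s_4, k_4) = 0x7723
s_6 = Round(s_5, k_5) = 0x235F
s_7 = Round(s_6, k_6) = 0x5F97

0x7723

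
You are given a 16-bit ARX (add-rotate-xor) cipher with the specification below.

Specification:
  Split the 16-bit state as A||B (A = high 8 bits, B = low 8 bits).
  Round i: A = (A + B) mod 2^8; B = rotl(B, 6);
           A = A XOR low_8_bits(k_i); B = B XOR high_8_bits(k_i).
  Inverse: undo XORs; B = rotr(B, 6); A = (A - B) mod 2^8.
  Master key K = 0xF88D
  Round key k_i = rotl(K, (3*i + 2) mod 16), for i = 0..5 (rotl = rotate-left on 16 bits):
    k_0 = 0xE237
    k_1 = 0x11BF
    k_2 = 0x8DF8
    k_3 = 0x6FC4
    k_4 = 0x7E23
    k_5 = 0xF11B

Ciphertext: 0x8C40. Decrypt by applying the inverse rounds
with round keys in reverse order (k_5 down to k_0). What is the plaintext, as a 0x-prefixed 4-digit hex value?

0x8B74

s_0 = ciphertext = 0x8C40
s_1 = InvRound(s_0, k_5) = 0xD1C6
s_2 = InvRound(s_1, k_4) = 0x10E2
s_3 = InvRound(s_2, k_3) = 0x9E36
s_4 = InvRound(s_3, k_2) = 0x78EE
s_5 = InvRound(s_4, k_1) = 0xC8FF
s_6 = InvRound(s_5, k_0) = 0x8B74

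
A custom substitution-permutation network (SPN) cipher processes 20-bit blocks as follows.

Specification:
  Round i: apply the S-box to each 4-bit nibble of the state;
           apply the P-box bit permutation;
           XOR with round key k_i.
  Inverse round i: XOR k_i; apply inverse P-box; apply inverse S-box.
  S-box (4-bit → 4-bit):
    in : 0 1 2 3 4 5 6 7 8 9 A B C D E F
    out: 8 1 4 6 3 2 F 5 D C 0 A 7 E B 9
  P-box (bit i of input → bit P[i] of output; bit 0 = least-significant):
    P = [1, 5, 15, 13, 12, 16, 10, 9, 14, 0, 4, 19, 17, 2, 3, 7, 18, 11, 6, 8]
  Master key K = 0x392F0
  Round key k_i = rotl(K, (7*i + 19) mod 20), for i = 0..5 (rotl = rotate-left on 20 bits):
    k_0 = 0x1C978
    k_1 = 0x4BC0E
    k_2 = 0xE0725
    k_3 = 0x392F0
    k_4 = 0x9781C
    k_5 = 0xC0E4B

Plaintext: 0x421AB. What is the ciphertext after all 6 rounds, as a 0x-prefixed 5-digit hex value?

0xF5C37

s_0 = plaintext = 0x421AB
s_1 = Round(s_0, k_0) = 0x5A150
s_2 = Round(s_1, k_1) = 0x5D40E
s_3 = Round(s_2, k_2) = 0xE6D8A
s_4 = Round(s_3, k_3) = 0xD8D6D
s_5 = Round(s_4, k_4) = 0x2C7E5
s_6 = Round(s_5, k_5) = 0xF5C37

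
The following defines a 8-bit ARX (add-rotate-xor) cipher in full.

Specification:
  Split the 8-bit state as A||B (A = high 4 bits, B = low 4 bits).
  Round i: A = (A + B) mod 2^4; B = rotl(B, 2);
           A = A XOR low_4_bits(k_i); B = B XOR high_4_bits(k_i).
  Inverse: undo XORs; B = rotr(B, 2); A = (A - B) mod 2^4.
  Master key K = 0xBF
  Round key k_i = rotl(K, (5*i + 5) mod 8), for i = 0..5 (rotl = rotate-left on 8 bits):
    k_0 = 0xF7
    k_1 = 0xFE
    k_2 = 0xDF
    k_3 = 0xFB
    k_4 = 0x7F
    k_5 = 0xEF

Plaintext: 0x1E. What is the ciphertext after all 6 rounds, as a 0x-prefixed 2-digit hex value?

s_0 = plaintext = 0x1E
s_1 = Round(s_0, k_0) = 0x84
s_2 = Round(s_1, k_1) = 0x2E
s_3 = Round(s_2, k_2) = 0xF6
s_4 = Round(s_3, k_3) = 0xE6
s_5 = Round(s_4, k_4) = 0xBE
s_6 = Round(s_5, k_5) = 0x65

0x65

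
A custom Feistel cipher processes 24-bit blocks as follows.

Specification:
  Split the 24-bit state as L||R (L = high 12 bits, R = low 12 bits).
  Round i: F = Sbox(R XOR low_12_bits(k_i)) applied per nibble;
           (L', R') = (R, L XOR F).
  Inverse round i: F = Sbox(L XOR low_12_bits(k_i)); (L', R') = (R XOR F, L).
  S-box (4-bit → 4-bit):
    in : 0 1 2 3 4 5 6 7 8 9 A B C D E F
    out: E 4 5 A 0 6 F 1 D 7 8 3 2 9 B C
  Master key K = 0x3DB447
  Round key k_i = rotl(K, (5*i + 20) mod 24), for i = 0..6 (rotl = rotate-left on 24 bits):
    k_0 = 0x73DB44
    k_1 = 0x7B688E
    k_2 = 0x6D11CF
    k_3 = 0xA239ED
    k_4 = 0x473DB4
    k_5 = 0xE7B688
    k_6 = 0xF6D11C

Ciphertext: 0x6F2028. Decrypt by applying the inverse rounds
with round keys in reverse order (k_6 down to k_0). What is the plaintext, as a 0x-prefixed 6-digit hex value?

0xABDB88

s_0 = ciphertext = 0x6F2028
s_1 = InvRound(s_0, k_6) = 0x1936F2
s_2 = InvRound(s_1, k_5) = 0x7B1193
s_3 = InvRound(s_2, k_4) = 0x9757B1
s_4 = InvRound(s_3, k_3) = 0x9CC975
s_5 = InvRound(s_4, k_2) = 0x49F9CC
s_6 = InvRound(s_5, k_1) = 0xB8849F
s_7 = InvRound(s_6, k_0) = 0xABDB88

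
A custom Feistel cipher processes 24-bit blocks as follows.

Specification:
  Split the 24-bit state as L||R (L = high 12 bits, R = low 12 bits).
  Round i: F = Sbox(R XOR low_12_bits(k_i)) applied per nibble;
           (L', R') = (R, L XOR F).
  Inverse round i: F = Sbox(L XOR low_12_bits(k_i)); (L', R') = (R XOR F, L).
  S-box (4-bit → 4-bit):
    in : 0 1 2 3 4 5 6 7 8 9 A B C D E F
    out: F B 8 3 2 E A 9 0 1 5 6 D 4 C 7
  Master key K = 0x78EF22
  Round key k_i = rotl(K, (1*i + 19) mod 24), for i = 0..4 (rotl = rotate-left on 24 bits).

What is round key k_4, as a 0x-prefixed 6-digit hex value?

K = 0x78EF22
k_0 = rotl(K, (1*0+19) mod 24) = rotl(K, 19) = 0x13C779
k_1 = rotl(K, (1*1+19) mod 24) = rotl(K, 20) = 0x278EF2
k_2 = rotl(K, (1*2+19) mod 24) = rotl(K, 21) = 0x4F1DE4
k_3 = rotl(K, (1*3+19) mod 24) = rotl(K, 22) = 0x9E3BC8
k_4 = rotl(K, (1*4+19) mod 24) = rotl(K, 23) = 0x3C7791

0x3C7791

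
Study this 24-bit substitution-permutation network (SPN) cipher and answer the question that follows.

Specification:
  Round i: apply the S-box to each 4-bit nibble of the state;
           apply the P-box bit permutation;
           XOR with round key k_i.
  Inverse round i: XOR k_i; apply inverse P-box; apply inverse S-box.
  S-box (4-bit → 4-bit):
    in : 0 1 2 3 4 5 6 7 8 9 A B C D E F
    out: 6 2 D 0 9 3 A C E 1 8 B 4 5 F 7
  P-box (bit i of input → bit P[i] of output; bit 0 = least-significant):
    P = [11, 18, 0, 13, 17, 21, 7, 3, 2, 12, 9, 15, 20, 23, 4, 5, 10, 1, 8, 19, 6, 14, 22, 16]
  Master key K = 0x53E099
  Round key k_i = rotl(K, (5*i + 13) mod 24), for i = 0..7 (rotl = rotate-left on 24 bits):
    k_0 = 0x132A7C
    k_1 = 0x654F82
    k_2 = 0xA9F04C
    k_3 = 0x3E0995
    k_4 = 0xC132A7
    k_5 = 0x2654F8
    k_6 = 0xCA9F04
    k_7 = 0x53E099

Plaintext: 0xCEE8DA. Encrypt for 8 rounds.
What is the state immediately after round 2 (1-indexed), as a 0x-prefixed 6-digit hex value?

0x316107

s_0 = plaintext = 0xCEE8DA
s_1 = Round(s_0, k_0) = 0xC99DCE
s_2 = Round(s_1, k_1) = 0x316107
s_3 = Round(s_2, k_2) = 0x09C0EF
s_4 = Round(s_3, k_3) = 0x58570C
s_5 = Round(s_4, k_4) = 0x79F164
s_6 = Round(s_5, k_5) = 0xD768E0
s_7 = Round(s_6, k_6) = 0x240CED
s_8 = Round(s_7, k_7) = 0xB8EE40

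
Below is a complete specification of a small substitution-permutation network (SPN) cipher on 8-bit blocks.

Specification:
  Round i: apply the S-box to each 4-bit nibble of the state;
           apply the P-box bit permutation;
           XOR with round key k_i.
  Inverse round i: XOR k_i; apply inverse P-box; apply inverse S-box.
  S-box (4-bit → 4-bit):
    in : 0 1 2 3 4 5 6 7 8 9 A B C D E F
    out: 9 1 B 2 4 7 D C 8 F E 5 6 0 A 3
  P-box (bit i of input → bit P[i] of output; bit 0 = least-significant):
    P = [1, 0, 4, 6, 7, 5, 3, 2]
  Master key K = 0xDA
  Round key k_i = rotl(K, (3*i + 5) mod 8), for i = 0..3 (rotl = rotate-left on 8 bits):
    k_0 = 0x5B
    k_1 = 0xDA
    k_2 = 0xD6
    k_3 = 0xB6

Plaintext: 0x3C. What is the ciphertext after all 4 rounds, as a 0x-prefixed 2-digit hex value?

0x71

s_0 = plaintext = 0x3C
s_1 = Round(s_0, k_0) = 0x6A
s_2 = Round(s_1, k_1) = 0x07
s_3 = Round(s_2, k_2) = 0x02
s_4 = Round(s_3, k_3) = 0x71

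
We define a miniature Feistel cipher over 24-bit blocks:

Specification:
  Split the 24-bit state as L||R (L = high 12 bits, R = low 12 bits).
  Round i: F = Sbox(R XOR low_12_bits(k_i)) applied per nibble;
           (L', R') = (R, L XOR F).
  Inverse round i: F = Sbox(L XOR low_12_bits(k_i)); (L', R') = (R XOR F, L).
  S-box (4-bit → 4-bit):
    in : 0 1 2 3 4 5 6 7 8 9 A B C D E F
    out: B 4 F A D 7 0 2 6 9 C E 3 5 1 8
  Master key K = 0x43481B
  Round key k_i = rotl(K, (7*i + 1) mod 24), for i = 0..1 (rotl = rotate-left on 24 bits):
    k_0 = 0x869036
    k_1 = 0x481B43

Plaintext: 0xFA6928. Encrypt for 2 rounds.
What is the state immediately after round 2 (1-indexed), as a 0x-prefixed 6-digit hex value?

s_0 = plaintext = 0xFA6928
s_1 = Round(s_0, k_0) = 0x9286E7
s_2 = Round(s_1, k_1) = 0x6E7CE5

0x6E7CE5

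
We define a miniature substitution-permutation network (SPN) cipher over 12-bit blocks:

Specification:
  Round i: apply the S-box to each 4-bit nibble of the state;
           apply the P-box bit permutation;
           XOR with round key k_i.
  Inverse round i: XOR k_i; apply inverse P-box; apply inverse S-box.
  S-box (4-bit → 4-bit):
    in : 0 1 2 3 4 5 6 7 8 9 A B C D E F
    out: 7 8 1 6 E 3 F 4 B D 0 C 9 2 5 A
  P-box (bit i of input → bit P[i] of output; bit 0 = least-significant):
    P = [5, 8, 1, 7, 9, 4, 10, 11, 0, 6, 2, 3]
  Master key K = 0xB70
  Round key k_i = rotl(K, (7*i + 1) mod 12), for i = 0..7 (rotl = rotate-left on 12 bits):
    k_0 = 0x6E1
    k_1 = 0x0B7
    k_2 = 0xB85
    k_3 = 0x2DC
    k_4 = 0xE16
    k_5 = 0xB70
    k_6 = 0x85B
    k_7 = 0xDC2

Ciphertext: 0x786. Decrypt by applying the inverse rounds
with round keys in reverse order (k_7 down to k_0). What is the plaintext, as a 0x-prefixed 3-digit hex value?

0xC42

s_0 = ciphertext = 0x786
s_1 = InvRound(s_0, k_7) = 0x3CA
s_2 = InvRound(s_1, k_6) = 0x28F
s_3 = InvRound(s_2, k_5) = 0x6F6
s_4 = InvRound(s_3, k_4) = 0xD1C
s_5 = InvRound(s_4, k_3) = 0xD9F
s_6 = InvRound(s_5, k_2) = 0x107
s_7 = InvRound(s_6, k_1) = 0xAD8
s_8 = InvRound(s_7, k_0) = 0xC42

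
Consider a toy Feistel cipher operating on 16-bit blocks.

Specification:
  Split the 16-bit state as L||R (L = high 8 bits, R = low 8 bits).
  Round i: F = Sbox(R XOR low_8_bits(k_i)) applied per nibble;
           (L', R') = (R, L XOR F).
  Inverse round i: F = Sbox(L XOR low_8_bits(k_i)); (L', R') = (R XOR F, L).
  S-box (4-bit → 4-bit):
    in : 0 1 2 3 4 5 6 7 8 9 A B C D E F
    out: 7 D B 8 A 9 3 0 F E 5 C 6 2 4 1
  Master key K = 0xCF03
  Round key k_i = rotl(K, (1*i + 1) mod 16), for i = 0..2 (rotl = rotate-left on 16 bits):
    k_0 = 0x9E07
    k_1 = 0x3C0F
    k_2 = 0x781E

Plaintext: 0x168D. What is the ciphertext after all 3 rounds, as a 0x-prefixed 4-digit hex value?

0xCBCA

s_0 = plaintext = 0x168D
s_1 = Round(s_0, k_0) = 0x8DE3
s_2 = Round(s_1, k_1) = 0xE3CB
s_3 = Round(s_2, k_2) = 0xCBCA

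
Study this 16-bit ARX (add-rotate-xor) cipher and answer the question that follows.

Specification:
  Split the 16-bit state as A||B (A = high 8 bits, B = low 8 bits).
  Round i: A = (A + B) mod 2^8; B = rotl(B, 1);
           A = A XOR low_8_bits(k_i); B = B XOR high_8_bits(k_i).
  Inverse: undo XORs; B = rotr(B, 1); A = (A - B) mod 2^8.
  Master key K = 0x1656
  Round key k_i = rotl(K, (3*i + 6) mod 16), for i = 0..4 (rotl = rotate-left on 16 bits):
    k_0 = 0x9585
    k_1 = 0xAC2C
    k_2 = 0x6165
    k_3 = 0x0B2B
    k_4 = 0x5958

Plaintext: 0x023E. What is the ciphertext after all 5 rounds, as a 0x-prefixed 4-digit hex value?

s_0 = plaintext = 0x023E
s_1 = Round(s_0, k_0) = 0xC5E9
s_2 = Round(s_1, k_1) = 0x827F
s_3 = Round(s_2, k_2) = 0x649F
s_4 = Round(s_3, k_3) = 0x2834
s_5 = Round(s_4, k_4) = 0x0431

0x0431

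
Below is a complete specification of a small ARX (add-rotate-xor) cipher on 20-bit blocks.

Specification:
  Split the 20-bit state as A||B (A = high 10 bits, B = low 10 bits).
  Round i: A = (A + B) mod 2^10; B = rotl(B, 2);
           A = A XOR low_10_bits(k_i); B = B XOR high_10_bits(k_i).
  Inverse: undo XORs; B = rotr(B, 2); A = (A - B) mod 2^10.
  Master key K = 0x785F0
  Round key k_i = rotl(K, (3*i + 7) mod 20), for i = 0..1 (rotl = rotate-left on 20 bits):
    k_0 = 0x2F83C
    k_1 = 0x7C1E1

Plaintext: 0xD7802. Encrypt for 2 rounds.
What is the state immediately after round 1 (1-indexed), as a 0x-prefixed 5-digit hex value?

s_0 = plaintext = 0xD7802
s_1 = Round(s_0, k_0) = 0xD70B6
s_2 = Round(s_1, k_1) = 0x7CF28

0xD70B6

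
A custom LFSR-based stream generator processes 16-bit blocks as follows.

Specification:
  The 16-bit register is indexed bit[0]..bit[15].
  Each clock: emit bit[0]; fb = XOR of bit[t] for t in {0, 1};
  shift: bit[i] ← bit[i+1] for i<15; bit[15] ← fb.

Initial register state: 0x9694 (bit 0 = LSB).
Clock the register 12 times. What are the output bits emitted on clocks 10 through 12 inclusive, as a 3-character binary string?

110

reg_0 = 0x9694
clock 1: out=0, reg = 0x4B4A
clock 2: out=0, reg = 0xA5A5
clock 3: out=1, reg = 0xD2D2
clock 4: out=0, reg = 0xE969
clock 5: out=1, reg = 0xF4B4
clock 6: out=0, reg = 0x7A5A
clock 7: out=0, reg = 0xBD2D
clock 8: out=1, reg = 0xDE96
clock 9: out=0, reg = 0xEF4B
clock 10: out=1, reg = 0x77A5
clock 11: out=1, reg = 0xBBD2
clock 12: out=0, reg = 0xDDE9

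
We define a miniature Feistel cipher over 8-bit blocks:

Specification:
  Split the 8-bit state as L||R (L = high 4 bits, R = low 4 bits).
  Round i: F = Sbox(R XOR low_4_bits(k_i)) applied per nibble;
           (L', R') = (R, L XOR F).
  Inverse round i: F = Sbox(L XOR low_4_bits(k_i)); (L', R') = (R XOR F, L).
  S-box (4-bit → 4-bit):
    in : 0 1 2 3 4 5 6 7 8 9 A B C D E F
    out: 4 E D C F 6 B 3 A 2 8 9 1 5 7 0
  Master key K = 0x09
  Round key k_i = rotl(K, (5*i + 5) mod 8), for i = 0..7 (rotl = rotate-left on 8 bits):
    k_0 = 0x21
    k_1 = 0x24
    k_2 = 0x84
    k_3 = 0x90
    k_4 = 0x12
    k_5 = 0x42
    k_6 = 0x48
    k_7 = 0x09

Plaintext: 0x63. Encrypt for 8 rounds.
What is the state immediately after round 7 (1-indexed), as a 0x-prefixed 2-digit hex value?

0x54

s_0 = plaintext = 0x63
s_1 = Round(s_0, k_0) = 0x3B
s_2 = Round(s_1, k_1) = 0xB3
s_3 = Round(s_2, k_2) = 0x38
s_4 = Round(s_3, k_3) = 0x89
s_5 = Round(s_4, k_4) = 0x91
s_6 = Round(s_5, k_5) = 0x15
s_7 = Round(s_6, k_6) = 0x54
s_8 = Round(s_7, k_7) = 0x40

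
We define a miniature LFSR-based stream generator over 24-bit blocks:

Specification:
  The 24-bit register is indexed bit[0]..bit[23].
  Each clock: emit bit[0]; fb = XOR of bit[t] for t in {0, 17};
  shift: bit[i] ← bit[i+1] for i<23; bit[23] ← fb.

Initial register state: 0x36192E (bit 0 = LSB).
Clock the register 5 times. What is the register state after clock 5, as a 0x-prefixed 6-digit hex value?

reg_0 = 0x36192E
clock 1: out=0, reg = 0x9B0C97
clock 2: out=1, reg = 0x4D864B
clock 3: out=1, reg = 0xA6C325
clock 4: out=1, reg = 0x536192
clock 5: out=0, reg = 0xA9B0C9

0xA9B0C9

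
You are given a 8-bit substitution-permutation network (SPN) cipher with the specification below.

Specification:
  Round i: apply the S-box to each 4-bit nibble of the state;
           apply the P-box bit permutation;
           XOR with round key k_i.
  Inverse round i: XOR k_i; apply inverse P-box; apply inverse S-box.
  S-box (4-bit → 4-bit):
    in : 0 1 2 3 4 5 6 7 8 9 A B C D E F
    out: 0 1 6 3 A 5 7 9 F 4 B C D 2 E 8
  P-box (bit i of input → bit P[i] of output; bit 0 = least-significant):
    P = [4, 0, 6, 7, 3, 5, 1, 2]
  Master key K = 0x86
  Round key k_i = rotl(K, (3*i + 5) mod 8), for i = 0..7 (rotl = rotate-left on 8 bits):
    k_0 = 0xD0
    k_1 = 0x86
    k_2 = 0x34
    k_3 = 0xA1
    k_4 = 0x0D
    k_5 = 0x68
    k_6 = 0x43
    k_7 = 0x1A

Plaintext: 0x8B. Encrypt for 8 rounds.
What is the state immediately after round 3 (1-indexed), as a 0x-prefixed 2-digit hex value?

0x9E

s_0 = plaintext = 0x8B
s_1 = Round(s_0, k_0) = 0x3E
s_2 = Round(s_1, k_1) = 0x6F
s_3 = Round(s_2, k_2) = 0x9E
s_4 = Round(s_3, k_3) = 0x62
s_5 = Round(s_4, k_4) = 0x66
s_6 = Round(s_5, k_5) = 0x13
s_7 = Round(s_6, k_6) = 0x5A
s_8 = Round(s_7, k_7) = 0x81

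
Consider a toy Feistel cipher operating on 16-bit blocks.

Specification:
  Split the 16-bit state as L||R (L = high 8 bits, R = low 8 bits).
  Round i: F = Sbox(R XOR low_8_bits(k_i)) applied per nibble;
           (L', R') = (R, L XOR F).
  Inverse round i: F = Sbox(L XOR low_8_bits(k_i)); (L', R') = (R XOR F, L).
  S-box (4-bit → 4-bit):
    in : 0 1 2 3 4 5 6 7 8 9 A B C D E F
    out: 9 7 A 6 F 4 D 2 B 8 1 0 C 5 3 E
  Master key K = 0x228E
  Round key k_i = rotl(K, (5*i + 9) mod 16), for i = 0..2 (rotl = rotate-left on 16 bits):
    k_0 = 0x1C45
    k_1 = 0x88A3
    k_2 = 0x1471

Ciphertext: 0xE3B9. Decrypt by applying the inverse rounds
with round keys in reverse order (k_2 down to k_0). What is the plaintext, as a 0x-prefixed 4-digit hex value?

s_0 = ciphertext = 0xE3B9
s_1 = InvRound(s_0, k_2) = 0x33E3
s_2 = InvRound(s_1, k_1) = 0x6A33
s_3 = InvRound(s_2, k_0) = 0x9D6A

0x9D6A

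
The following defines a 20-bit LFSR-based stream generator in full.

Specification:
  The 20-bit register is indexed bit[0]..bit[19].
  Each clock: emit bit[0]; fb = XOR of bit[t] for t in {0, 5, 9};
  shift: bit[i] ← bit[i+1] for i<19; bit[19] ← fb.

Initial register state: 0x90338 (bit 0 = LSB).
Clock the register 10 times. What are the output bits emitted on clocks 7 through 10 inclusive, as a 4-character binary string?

reg_0 = 0x90338
clock 1: out=0, reg = 0x4819C
clock 2: out=0, reg = 0x240CE
clock 3: out=0, reg = 0x12067
clock 4: out=1, reg = 0x09033
clock 5: out=1, reg = 0x04819
clock 6: out=1, reg = 0x8240C
clock 7: out=0, reg = 0x41206
clock 8: out=0, reg = 0xA0903
clock 9: out=1, reg = 0xD0481
clock 10: out=1, reg = 0xE8240

0011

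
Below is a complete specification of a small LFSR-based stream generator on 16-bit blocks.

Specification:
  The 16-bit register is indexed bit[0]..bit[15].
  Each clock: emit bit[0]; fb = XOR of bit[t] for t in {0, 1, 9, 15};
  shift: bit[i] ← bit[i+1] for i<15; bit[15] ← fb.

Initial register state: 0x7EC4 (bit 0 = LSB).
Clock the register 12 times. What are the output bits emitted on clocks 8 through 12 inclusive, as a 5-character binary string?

reg_0 = 0x7EC4
clock 1: out=0, reg = 0xBF62
clock 2: out=0, reg = 0xDFB1
clock 3: out=1, reg = 0xEFD8
clock 4: out=0, reg = 0x77EC
clock 5: out=0, reg = 0xBBF6
clock 6: out=0, reg = 0xDDFB
clock 7: out=1, reg = 0xEEFD
clock 8: out=1, reg = 0xF77E
clock 9: out=0, reg = 0xFBBF
clock 10: out=1, reg = 0x7DDF
clock 11: out=1, reg = 0x3EEF
clock 12: out=1, reg = 0x9F77

10111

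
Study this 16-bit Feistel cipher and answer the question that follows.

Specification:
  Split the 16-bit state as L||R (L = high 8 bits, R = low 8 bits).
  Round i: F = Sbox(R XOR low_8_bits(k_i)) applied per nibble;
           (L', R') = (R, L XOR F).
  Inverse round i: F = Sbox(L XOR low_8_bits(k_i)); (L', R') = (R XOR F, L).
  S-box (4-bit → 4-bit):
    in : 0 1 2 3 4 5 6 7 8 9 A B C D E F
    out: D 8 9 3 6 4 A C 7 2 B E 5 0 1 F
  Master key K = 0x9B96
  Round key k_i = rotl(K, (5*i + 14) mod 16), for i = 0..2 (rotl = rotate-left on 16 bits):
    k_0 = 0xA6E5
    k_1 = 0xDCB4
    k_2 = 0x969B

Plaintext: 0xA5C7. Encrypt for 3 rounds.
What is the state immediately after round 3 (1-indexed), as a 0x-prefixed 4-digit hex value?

0xB0A2

s_0 = plaintext = 0xA5C7
s_1 = Round(s_0, k_0) = 0xC73C
s_2 = Round(s_1, k_1) = 0x3CB0
s_3 = Round(s_2, k_2) = 0xB0A2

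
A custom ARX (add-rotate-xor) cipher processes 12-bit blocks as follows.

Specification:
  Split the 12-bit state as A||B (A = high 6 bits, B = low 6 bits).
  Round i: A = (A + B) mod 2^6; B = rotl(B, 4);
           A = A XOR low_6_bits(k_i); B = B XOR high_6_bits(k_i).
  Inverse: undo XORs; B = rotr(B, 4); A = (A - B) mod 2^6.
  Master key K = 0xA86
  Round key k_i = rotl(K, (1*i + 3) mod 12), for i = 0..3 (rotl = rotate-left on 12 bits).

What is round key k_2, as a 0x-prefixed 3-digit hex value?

0x0D5

K = 0xA86
k_0 = rotl(K, (1*0+3) mod 12) = rotl(K, 3) = 0x435
k_1 = rotl(K, (1*1+3) mod 12) = rotl(K, 4) = 0x86A
k_2 = rotl(K, (1*2+3) mod 12) = rotl(K, 5) = 0x0D5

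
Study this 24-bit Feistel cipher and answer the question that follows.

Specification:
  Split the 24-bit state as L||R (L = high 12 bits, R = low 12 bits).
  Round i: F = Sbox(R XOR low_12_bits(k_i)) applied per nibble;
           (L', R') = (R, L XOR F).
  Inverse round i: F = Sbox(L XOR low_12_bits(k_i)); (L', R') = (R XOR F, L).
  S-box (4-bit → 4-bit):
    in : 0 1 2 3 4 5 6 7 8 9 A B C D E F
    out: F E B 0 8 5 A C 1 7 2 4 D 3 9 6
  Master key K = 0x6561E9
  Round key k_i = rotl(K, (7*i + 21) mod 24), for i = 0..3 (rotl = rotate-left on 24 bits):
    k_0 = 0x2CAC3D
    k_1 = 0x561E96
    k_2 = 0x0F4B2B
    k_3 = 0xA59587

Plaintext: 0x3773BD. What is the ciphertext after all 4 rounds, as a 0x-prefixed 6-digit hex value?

s_0 = plaintext = 0x3773BD
s_1 = Round(s_0, k_0) = 0x3BD568
s_2 = Round(s_1, k_1) = 0x5687D4
s_3 = Round(s_2, k_2) = 0x7D480E
s_4 = Round(s_3, k_3) = 0x80E4C3

0x80E4C3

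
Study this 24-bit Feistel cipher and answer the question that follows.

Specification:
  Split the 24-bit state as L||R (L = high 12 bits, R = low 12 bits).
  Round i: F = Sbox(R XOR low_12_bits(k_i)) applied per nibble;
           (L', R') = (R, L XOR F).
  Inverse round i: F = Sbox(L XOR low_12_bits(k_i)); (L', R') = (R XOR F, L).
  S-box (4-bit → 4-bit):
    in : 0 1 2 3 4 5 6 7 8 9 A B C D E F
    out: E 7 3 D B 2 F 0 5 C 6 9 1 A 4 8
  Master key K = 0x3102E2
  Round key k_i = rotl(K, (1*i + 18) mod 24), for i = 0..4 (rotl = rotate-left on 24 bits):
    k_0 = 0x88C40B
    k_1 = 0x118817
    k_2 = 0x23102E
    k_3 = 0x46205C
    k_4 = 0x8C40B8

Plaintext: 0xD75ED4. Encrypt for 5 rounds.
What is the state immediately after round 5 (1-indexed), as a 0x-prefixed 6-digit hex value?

s_0 = plaintext = 0xD75ED4
s_1 = Round(s_0, k_0) = 0xED4BDD
s_2 = Round(s_1, k_1) = 0xBDD3C2
s_3 = Round(s_2, k_2) = 0x3C269C
s_4 = Round(s_3, k_3) = 0x69CCDC
s_5 = Round(s_4, k_4) = 0xCDC767

0xCDC767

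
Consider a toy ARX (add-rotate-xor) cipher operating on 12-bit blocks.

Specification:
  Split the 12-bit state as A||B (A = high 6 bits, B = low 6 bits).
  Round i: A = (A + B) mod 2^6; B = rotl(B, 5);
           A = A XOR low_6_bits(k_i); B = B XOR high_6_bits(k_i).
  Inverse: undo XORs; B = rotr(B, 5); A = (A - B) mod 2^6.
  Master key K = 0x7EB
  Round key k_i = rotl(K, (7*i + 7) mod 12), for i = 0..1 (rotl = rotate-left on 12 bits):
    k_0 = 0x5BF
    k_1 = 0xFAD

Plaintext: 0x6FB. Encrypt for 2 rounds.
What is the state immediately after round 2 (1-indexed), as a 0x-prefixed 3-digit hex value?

0xE4B

s_0 = plaintext = 0x6FB
s_1 = Round(s_0, k_0) = 0xA6B
s_2 = Round(s_1, k_1) = 0xE4B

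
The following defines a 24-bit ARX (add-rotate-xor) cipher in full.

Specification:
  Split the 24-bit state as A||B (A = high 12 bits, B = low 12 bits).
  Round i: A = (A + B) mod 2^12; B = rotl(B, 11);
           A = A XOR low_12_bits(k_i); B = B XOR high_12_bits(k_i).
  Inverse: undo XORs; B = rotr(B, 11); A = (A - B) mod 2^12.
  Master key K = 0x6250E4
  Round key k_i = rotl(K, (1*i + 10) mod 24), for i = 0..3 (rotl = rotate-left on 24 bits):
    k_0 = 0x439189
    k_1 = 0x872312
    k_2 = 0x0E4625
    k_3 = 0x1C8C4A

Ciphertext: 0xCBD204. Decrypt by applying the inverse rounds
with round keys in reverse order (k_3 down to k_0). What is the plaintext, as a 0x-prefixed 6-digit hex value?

s_0 = ciphertext = 0xCBD204
s_1 = InvRound(s_0, k_3) = 0x95F798
s_2 = InvRound(s_1, k_2) = 0x082EF8
s_3 = InvRound(s_2, k_1) = 0x67CD14
s_4 = InvRound(s_3, k_0) = 0x59A25B

0x59A25B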